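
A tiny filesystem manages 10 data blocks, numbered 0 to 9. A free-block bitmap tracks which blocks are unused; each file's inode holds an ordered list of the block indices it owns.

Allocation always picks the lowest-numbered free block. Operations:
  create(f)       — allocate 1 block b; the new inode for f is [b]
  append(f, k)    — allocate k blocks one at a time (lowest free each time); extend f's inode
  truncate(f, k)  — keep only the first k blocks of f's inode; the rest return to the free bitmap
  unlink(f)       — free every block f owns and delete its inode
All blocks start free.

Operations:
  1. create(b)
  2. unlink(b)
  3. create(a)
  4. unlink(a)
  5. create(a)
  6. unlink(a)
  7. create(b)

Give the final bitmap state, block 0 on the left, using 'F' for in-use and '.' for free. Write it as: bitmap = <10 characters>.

bitmap = F.........

[1] create(b) — b=0 (map F.........)
[2] unlink(b) —  (map ..........)
[3] create(a) — a=0 (map F.........)
[4] unlink(a) —  (map ..........)
[5] create(a) — a=0 (map F.........)
[6] unlink(a) —  (map ..........)
[7] create(b) — b=0 (map F.........)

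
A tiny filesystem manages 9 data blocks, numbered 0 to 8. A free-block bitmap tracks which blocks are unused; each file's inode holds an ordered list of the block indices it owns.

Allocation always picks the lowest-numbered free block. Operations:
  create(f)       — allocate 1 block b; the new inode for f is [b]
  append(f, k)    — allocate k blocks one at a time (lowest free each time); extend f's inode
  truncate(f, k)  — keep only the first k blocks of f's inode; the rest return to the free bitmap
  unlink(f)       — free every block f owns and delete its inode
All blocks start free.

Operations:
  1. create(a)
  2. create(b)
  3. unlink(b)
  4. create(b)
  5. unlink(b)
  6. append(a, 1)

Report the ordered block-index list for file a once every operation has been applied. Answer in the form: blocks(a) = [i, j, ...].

create(a): bitmap=F........ | a=[0]
create(b): bitmap=FF....... | a=[0] b=[1]
unlink(b): bitmap=F........ | a=[0]
create(b): bitmap=FF....... | a=[0] b=[1]
unlink(b): bitmap=F........ | a=[0]
append(a, 1): bitmap=FF....... | a=[0, 1]

blocks(a) = [0, 1]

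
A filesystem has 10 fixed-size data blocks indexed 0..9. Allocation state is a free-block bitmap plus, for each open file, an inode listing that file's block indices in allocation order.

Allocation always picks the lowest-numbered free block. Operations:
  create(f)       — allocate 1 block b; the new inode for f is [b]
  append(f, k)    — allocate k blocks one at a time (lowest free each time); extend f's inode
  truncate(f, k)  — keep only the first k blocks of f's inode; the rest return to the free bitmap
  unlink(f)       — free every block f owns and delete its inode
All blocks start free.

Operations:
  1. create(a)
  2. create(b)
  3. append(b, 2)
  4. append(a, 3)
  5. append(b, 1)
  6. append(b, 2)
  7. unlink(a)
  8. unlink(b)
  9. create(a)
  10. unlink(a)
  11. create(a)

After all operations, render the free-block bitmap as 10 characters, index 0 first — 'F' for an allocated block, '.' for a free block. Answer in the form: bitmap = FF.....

[1] create(a) — a=0 (map F.........)
[2] create(b) — a=0 b=1 (map FF........)
[3] append(b, 2) — a=0 b=1,2,3 (map FFFF......)
[4] append(a, 3) — a=0,4,5,6 b=1,2,3 (map FFFFFFF...)
[5] append(b, 1) — a=0,4,5,6 b=1,2,3,7 (map FFFFFFFF..)
[6] append(b, 2) — a=0,4,5,6 b=1,2,3,7,8,9 (map FFFFFFFFFF)
[7] unlink(a) — b=1,2,3,7,8,9 (map .FFF...FFF)
[8] unlink(b) —  (map ..........)
[9] create(a) — a=0 (map F.........)
[10] unlink(a) —  (map ..........)
[11] create(a) — a=0 (map F.........)

bitmap = F.........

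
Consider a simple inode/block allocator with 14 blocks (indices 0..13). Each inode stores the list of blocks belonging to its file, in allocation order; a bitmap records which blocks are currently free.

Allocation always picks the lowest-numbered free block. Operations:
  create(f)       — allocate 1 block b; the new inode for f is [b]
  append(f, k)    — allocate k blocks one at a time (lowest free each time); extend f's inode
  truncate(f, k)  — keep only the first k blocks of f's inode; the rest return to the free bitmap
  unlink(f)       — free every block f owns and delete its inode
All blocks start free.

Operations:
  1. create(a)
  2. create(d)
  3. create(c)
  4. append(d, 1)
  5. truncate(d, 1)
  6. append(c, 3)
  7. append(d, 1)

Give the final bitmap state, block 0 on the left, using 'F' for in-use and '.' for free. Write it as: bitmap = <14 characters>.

after create(a) → a:[0]  free=[F.............]
after create(d) → a:[0], d:[1]  free=[FF............]
after create(c) → a:[0], c:[2], d:[1]  free=[FFF...........]
after append(d, 1) → a:[0], c:[2], d:[1, 3]  free=[FFFF..........]
after truncate(d, 1) → a:[0], c:[2], d:[1]  free=[FFF...........]
after append(c, 3) → a:[0], c:[2, 3, 4, 5], d:[1]  free=[FFFFFF........]
after append(d, 1) → a:[0], c:[2, 3, 4, 5], d:[1, 6]  free=[FFFFFFF.......]

bitmap = FFFFFFF.......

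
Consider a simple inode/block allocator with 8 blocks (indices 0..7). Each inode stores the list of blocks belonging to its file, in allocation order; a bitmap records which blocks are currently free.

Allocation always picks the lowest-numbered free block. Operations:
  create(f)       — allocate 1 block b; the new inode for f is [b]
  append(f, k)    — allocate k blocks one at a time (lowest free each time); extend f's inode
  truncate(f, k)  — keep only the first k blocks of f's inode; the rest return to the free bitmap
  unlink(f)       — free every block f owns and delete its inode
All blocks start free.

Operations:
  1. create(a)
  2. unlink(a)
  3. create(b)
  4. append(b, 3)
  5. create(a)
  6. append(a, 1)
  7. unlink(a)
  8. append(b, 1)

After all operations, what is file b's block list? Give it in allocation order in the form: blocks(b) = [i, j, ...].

  1. create(a)  ⇒  F.......  {a→[0]}
  2. unlink(a)  ⇒  ........  {}
  3. create(b)  ⇒  F.......  {b→[0]}
  4. append(b, 3)  ⇒  FFFF....  {b→[0, 1, 2, 3]}
  5. create(a)  ⇒  FFFFF...  {a→[4]; b→[0, 1, 2, 3]}
  6. append(a, 1)  ⇒  FFFFFF..  {a→[4, 5]; b→[0, 1, 2, 3]}
  7. unlink(a)  ⇒  FFFF....  {b→[0, 1, 2, 3]}
  8. append(b, 1)  ⇒  FFFFF...  {b→[0, 1, 2, 3, 4]}

blocks(b) = [0, 1, 2, 3, 4]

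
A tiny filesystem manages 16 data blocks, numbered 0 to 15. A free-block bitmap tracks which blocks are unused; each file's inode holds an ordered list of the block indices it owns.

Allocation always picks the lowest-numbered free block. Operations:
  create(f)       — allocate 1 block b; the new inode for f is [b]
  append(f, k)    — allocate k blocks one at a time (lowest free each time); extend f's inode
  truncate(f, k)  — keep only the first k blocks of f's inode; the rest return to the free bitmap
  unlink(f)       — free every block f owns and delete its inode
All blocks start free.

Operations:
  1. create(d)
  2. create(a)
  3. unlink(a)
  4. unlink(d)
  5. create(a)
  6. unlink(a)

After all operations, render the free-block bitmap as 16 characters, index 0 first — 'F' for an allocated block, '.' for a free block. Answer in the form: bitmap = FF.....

after create(d) → d:[0]  free=[F...............]
after create(a) → a:[1], d:[0]  free=[FF..............]
after unlink(a) → d:[0]  free=[F...............]
after unlink(d) →   free=[................]
after create(a) → a:[0]  free=[F...............]
after unlink(a) →   free=[................]

bitmap = ................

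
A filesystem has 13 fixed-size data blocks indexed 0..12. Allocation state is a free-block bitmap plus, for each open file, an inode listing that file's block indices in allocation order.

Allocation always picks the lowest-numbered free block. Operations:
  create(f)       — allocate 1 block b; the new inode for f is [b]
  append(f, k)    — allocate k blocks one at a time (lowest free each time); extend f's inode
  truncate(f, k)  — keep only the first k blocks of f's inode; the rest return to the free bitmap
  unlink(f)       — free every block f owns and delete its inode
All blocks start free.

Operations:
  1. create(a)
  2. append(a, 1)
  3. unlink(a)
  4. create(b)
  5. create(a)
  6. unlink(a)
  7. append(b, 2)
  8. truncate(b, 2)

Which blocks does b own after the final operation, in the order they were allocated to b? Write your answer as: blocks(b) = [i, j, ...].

blocks(b) = [0, 1]

[1] create(a) — a=0 (map F............)
[2] append(a, 1) — a=0,1 (map FF...........)
[3] unlink(a) —  (map .............)
[4] create(b) — b=0 (map F............)
[5] create(a) — a=1 b=0 (map FF...........)
[6] unlink(a) — b=0 (map F............)
[7] append(b, 2) — b=0,1,2 (map FFF..........)
[8] truncate(b, 2) — b=0,1 (map FF...........)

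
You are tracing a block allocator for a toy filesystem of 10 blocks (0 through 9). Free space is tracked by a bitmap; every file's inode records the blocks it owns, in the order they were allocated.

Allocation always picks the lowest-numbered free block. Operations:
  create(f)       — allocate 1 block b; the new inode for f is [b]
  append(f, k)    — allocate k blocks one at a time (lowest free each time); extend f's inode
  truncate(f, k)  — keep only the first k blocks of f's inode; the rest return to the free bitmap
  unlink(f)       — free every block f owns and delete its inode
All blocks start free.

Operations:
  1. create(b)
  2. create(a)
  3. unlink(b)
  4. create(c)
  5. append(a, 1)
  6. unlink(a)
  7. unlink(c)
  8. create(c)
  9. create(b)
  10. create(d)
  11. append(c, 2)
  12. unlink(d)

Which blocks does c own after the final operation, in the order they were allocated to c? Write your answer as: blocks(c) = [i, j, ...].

blocks(c) = [0, 3, 4]

  1. create(b)  ⇒  F.........  {b→[0]}
  2. create(a)  ⇒  FF........  {a→[1]; b→[0]}
  3. unlink(b)  ⇒  .F........  {a→[1]}
  4. create(c)  ⇒  FF........  {a→[1]; c→[0]}
  5. append(a, 1)  ⇒  FFF.......  {a→[1, 2]; c→[0]}
  6. unlink(a)  ⇒  F.........  {c→[0]}
  7. unlink(c)  ⇒  ..........  {}
  8. create(c)  ⇒  F.........  {c→[0]}
  9. create(b)  ⇒  FF........  {b→[1]; c→[0]}
  10. create(d)  ⇒  FFF.......  {b→[1]; c→[0]; d→[2]}
  11. append(c, 2)  ⇒  FFFFF.....  {b→[1]; c→[0, 3, 4]; d→[2]}
  12. unlink(d)  ⇒  FF.FF.....  {b→[1]; c→[0, 3, 4]}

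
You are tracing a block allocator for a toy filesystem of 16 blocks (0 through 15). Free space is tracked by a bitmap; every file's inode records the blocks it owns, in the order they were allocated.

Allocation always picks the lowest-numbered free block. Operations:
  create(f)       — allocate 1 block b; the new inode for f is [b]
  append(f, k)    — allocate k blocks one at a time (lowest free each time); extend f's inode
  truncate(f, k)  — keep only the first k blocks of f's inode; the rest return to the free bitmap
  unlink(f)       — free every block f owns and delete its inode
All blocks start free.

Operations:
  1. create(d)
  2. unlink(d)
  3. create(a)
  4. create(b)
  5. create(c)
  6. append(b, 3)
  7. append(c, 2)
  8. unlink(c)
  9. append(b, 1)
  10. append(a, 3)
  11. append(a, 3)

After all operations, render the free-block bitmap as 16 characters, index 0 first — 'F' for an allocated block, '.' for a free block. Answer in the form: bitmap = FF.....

bitmap = FFFFFFFFFFFF....

after create(d) → d:[0]  free=[F...............]
after unlink(d) →   free=[................]
after create(a) → a:[0]  free=[F...............]
after create(b) → a:[0], b:[1]  free=[FF..............]
after create(c) → a:[0], b:[1], c:[2]  free=[FFF.............]
after append(b, 3) → a:[0], b:[1, 3, 4, 5], c:[2]  free=[FFFFFF..........]
after append(c, 2) → a:[0], b:[1, 3, 4, 5], c:[2, 6, 7]  free=[FFFFFFFF........]
after unlink(c) → a:[0], b:[1, 3, 4, 5]  free=[FF.FFF..........]
after append(b, 1) → a:[0], b:[1, 3, 4, 5, 2]  free=[FFFFFF..........]
after append(a, 3) → a:[0, 6, 7, 8], b:[1, 3, 4, 5, 2]  free=[FFFFFFFFF.......]
after append(a, 3) → a:[0, 6, 7, 8, 9, 10, 11], b:[1, 3, 4, 5, 2]  free=[FFFFFFFFFFFF....]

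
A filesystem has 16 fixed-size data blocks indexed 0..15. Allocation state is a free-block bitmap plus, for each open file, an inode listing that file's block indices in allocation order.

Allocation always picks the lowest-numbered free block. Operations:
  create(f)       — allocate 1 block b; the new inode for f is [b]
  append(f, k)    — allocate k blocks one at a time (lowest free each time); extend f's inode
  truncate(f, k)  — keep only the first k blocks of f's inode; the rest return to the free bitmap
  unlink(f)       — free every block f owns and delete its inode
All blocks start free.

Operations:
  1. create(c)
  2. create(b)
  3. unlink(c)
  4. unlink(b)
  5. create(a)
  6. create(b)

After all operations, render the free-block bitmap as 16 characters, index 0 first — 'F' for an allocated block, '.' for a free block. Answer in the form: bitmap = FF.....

bitmap = FF..............

[1] create(c) — c=0 (map F...............)
[2] create(b) — b=1 c=0 (map FF..............)
[3] unlink(c) — b=1 (map .F..............)
[4] unlink(b) —  (map ................)
[5] create(a) — a=0 (map F...............)
[6] create(b) — a=0 b=1 (map FF..............)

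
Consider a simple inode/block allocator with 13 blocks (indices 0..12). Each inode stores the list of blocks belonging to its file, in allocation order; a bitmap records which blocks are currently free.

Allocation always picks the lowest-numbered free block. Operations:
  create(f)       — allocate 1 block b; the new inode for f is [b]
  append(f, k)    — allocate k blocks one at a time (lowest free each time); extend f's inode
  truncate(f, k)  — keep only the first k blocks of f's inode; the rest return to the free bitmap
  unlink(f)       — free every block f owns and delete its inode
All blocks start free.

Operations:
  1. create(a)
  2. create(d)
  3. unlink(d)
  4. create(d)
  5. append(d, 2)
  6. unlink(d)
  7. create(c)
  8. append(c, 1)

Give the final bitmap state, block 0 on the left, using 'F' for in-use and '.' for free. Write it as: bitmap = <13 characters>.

  1. create(a)  ⇒  F............  {a→[0]}
  2. create(d)  ⇒  FF...........  {a→[0]; d→[1]}
  3. unlink(d)  ⇒  F............  {a→[0]}
  4. create(d)  ⇒  FF...........  {a→[0]; d→[1]}
  5. append(d, 2)  ⇒  FFFF.........  {a→[0]; d→[1, 2, 3]}
  6. unlink(d)  ⇒  F............  {a→[0]}
  7. create(c)  ⇒  FF...........  {a→[0]; c→[1]}
  8. append(c, 1)  ⇒  FFF..........  {a→[0]; c→[1, 2]}

bitmap = FFF..........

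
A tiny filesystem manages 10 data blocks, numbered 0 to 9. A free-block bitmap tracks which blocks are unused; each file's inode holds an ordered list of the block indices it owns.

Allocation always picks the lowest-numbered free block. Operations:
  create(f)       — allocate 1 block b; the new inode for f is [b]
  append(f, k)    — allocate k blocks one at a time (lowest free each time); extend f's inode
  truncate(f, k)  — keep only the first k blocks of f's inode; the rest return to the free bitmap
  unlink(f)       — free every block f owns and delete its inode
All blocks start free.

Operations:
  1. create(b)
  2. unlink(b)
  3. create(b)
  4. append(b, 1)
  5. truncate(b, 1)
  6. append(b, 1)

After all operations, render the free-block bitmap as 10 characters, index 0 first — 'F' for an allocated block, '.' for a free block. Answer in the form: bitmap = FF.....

  1. create(b)  ⇒  F.........  {b→[0]}
  2. unlink(b)  ⇒  ..........  {}
  3. create(b)  ⇒  F.........  {b→[0]}
  4. append(b, 1)  ⇒  FF........  {b→[0, 1]}
  5. truncate(b, 1)  ⇒  F.........  {b→[0]}
  6. append(b, 1)  ⇒  FF........  {b→[0, 1]}

bitmap = FF........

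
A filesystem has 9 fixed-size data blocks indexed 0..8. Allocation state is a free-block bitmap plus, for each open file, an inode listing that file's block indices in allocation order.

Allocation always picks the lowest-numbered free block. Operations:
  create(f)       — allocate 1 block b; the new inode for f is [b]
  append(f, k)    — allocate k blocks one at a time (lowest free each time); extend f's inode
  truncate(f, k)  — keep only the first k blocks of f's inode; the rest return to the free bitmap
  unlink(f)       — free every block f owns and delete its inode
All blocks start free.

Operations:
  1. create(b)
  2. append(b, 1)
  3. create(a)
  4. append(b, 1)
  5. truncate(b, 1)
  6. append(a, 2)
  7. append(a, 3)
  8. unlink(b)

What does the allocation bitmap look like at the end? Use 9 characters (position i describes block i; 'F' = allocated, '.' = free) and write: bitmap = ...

[1] create(b) — b=0 (map F........)
[2] append(b, 1) — b=0,1 (map FF.......)
[3] create(a) — a=2 b=0,1 (map FFF......)
[4] append(b, 1) — a=2 b=0,1,3 (map FFFF.....)
[5] truncate(b, 1) — a=2 b=0 (map F.F......)
[6] append(a, 2) — a=2,1,3 b=0 (map FFFF.....)
[7] append(a, 3) — a=2,1,3,4,5,6 b=0 (map FFFFFFF..)
[8] unlink(b) — a=2,1,3,4,5,6 (map .FFFFFF..)

bitmap = .FFFFFF..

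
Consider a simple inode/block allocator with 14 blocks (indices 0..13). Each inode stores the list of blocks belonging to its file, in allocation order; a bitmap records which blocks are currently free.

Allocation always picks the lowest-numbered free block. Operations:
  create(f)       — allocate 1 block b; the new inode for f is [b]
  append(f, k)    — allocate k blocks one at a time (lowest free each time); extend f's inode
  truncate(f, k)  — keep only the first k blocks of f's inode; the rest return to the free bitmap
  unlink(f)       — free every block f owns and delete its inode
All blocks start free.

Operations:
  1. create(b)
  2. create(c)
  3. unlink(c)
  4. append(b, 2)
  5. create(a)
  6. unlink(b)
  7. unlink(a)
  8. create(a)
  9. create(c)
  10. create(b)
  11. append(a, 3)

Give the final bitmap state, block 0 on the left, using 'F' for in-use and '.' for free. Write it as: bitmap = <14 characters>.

[1] create(b) — b=0 (map F.............)
[2] create(c) — b=0 c=1 (map FF............)
[3] unlink(c) — b=0 (map F.............)
[4] append(b, 2) — b=0,1,2 (map FFF...........)
[5] create(a) — a=3 b=0,1,2 (map FFFF..........)
[6] unlink(b) — a=3 (map ...F..........)
[7] unlink(a) —  (map ..............)
[8] create(a) — a=0 (map F.............)
[9] create(c) — a=0 c=1 (map FF............)
[10] create(b) — a=0 b=2 c=1 (map FFF...........)
[11] append(a, 3) — a=0,3,4,5 b=2 c=1 (map FFFFFF........)

bitmap = FFFFFF........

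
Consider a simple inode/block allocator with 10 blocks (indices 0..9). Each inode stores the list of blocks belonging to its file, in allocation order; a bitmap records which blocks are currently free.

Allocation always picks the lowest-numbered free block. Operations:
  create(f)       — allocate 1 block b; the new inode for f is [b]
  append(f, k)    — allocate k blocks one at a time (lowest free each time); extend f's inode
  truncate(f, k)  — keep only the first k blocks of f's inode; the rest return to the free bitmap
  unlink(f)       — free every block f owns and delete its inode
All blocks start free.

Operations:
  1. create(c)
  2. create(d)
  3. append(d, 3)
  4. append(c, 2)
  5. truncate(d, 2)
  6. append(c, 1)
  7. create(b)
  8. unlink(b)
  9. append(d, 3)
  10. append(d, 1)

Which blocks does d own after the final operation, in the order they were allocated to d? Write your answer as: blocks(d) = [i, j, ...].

blocks(d) = [1, 2, 4, 7, 8, 9]

create(c): bitmap=F......... | c=[0]
create(d): bitmap=FF........ | c=[0] d=[1]
append(d, 3): bitmap=FFFFF..... | c=[0] d=[1, 2, 3, 4]
append(c, 2): bitmap=FFFFFFF... | c=[0, 5, 6] d=[1, 2, 3, 4]
truncate(d, 2): bitmap=FFF..FF... | c=[0, 5, 6] d=[1, 2]
append(c, 1): bitmap=FFFF.FF... | c=[0, 5, 6, 3] d=[1, 2]
create(b): bitmap=FFFFFFF... | b=[4] c=[0, 5, 6, 3] d=[1, 2]
unlink(b): bitmap=FFFF.FF... | c=[0, 5, 6, 3] d=[1, 2]
append(d, 3): bitmap=FFFFFFFFF. | c=[0, 5, 6, 3] d=[1, 2, 4, 7, 8]
append(d, 1): bitmap=FFFFFFFFFF | c=[0, 5, 6, 3] d=[1, 2, 4, 7, 8, 9]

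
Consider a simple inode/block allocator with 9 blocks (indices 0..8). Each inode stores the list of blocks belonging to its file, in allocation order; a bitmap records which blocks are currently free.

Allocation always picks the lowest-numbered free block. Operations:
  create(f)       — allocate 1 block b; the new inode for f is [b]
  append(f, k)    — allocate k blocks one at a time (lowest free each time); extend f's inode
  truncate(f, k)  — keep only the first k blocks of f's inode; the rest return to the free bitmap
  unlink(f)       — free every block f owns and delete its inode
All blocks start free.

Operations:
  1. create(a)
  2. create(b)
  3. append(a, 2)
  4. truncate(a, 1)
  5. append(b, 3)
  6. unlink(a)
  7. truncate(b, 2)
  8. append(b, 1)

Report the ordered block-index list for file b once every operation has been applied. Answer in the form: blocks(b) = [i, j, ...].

blocks(b) = [1, 2, 0]

create(a): bitmap=F........ | a=[0]
create(b): bitmap=FF....... | a=[0] b=[1]
append(a, 2): bitmap=FFFF..... | a=[0, 2, 3] b=[1]
truncate(a, 1): bitmap=FF....... | a=[0] b=[1]
append(b, 3): bitmap=FFFFF.... | a=[0] b=[1, 2, 3, 4]
unlink(a): bitmap=.FFFF.... | b=[1, 2, 3, 4]
truncate(b, 2): bitmap=.FF...... | b=[1, 2]
append(b, 1): bitmap=FFF...... | b=[1, 2, 0]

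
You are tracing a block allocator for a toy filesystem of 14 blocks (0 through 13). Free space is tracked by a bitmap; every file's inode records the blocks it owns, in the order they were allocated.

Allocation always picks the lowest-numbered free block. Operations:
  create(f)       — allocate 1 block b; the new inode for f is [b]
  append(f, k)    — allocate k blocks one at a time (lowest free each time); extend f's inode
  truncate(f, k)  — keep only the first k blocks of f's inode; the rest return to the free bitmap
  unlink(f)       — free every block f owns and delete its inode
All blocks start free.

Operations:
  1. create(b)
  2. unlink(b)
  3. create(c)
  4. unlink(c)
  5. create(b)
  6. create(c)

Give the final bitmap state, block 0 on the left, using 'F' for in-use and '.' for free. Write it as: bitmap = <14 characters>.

create(b): bitmap=F............. | b=[0]
unlink(b): bitmap=.............. | 
create(c): bitmap=F............. | c=[0]
unlink(c): bitmap=.............. | 
create(b): bitmap=F............. | b=[0]
create(c): bitmap=FF............ | b=[0] c=[1]

bitmap = FF............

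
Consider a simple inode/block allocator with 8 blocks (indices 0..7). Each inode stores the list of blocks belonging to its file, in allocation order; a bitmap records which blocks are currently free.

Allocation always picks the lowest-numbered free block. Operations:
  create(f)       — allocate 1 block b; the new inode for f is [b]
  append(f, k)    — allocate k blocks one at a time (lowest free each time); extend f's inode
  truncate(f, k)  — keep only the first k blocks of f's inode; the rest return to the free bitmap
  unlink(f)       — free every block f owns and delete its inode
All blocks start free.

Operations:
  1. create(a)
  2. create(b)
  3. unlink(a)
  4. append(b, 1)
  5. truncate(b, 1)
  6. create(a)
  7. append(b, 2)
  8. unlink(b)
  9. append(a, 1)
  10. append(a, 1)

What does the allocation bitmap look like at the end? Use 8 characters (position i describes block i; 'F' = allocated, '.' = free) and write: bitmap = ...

after create(a) → a:[0]  free=[F.......]
after create(b) → a:[0], b:[1]  free=[FF......]
after unlink(a) → b:[1]  free=[.F......]
after append(b, 1) → b:[1, 0]  free=[FF......]
after truncate(b, 1) → b:[1]  free=[.F......]
after create(a) → a:[0], b:[1]  free=[FF......]
after append(b, 2) → a:[0], b:[1, 2, 3]  free=[FFFF....]
after unlink(b) → a:[0]  free=[F.......]
after append(a, 1) → a:[0, 1]  free=[FF......]
after append(a, 1) → a:[0, 1, 2]  free=[FFF.....]

bitmap = FFF.....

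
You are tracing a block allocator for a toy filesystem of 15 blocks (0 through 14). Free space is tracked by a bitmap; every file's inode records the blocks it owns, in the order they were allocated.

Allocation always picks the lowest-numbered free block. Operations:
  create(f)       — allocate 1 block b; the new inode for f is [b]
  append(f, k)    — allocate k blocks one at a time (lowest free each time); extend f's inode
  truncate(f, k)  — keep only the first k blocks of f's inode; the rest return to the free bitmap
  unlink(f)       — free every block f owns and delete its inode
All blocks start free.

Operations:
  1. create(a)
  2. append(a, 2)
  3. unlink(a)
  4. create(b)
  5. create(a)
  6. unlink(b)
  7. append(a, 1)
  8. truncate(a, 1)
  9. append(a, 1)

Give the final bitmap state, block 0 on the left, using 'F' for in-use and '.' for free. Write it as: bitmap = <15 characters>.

bitmap = FF.............

  1. create(a)  ⇒  F..............  {a→[0]}
  2. append(a, 2)  ⇒  FFF............  {a→[0, 1, 2]}
  3. unlink(a)  ⇒  ...............  {}
  4. create(b)  ⇒  F..............  {b→[0]}
  5. create(a)  ⇒  FF.............  {a→[1]; b→[0]}
  6. unlink(b)  ⇒  .F.............  {a→[1]}
  7. append(a, 1)  ⇒  FF.............  {a→[1, 0]}
  8. truncate(a, 1)  ⇒  .F.............  {a→[1]}
  9. append(a, 1)  ⇒  FF.............  {a→[1, 0]}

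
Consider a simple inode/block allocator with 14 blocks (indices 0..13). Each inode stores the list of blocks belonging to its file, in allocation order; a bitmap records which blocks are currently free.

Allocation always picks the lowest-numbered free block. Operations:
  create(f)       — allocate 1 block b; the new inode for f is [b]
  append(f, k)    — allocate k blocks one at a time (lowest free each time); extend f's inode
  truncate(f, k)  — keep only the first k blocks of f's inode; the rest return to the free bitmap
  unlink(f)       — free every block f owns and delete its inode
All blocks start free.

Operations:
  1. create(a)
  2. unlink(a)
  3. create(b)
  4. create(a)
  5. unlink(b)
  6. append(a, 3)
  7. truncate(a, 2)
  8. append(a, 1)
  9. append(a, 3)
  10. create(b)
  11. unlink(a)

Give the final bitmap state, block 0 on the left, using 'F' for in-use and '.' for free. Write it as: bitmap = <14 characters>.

bitmap = ......F.......

[1] create(a) — a=0 (map F.............)
[2] unlink(a) —  (map ..............)
[3] create(b) — b=0 (map F.............)
[4] create(a) — a=1 b=0 (map FF............)
[5] unlink(b) — a=1 (map .F............)
[6] append(a, 3) — a=1,0,2,3 (map FFFF..........)
[7] truncate(a, 2) — a=1,0 (map FF............)
[8] append(a, 1) — a=1,0,2 (map FFF...........)
[9] append(a, 3) — a=1,0,2,3,4,5 (map FFFFFF........)
[10] create(b) — a=1,0,2,3,4,5 b=6 (map FFFFFFF.......)
[11] unlink(a) — b=6 (map ......F.......)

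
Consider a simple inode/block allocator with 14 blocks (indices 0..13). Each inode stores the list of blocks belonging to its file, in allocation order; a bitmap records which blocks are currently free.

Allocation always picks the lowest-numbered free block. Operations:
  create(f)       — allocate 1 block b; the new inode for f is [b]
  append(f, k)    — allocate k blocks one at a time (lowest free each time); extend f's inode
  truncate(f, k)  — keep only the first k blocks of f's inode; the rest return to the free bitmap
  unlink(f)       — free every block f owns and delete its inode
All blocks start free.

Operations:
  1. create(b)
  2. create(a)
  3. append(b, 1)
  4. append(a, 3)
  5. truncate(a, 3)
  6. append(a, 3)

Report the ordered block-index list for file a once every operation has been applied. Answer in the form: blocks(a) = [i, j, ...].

create(b): bitmap=F............. | b=[0]
create(a): bitmap=FF............ | a=[1] b=[0]
append(b, 1): bitmap=FFF........... | a=[1] b=[0, 2]
append(a, 3): bitmap=FFFFFF........ | a=[1, 3, 4, 5] b=[0, 2]
truncate(a, 3): bitmap=FFFFF......... | a=[1, 3, 4] b=[0, 2]
append(a, 3): bitmap=FFFFFFFF...... | a=[1, 3, 4, 5, 6, 7] b=[0, 2]

blocks(a) = [1, 3, 4, 5, 6, 7]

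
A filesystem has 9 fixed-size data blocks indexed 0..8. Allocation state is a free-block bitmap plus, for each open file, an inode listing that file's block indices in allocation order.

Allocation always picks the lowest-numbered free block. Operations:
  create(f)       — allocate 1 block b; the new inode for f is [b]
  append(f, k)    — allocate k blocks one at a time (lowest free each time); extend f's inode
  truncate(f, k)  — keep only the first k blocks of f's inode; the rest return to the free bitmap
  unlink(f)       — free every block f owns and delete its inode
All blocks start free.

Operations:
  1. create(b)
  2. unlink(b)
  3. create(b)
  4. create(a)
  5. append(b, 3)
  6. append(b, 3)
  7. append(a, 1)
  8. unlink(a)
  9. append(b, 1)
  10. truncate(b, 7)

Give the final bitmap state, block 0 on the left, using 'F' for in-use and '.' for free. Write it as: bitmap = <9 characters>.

  1. create(b)  ⇒  F........  {b→[0]}
  2. unlink(b)  ⇒  .........  {}
  3. create(b)  ⇒  F........  {b→[0]}
  4. create(a)  ⇒  FF.......  {a→[1]; b→[0]}
  5. append(b, 3)  ⇒  FFFFF....  {a→[1]; b→[0, 2, 3, 4]}
  6. append(b, 3)  ⇒  FFFFFFFF.  {a→[1]; b→[0, 2, 3, 4, 5, 6, 7]}
  7. append(a, 1)  ⇒  FFFFFFFFF  {a→[1, 8]; b→[0, 2, 3, 4, 5, 6, 7]}
  8. unlink(a)  ⇒  F.FFFFFF.  {b→[0, 2, 3, 4, 5, 6, 7]}
  9. append(b, 1)  ⇒  FFFFFFFF.  {b→[0, 2, 3, 4, 5, 6, 7, 1]}
  10. truncate(b, 7)  ⇒  F.FFFFFF.  {b→[0, 2, 3, 4, 5, 6, 7]}

bitmap = F.FFFFFF.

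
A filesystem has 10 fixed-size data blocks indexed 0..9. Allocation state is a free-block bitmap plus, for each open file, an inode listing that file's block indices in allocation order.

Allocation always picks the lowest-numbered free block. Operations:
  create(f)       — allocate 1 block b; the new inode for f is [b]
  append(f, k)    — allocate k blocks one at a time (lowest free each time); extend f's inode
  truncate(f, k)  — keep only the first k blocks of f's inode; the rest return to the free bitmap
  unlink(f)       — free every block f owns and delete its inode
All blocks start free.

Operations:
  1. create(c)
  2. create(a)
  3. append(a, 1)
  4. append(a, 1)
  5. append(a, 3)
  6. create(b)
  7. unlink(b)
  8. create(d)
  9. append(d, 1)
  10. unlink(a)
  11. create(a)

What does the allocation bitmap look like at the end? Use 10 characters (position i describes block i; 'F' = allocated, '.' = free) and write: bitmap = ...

bitmap = FF.....FF.

create(c): bitmap=F......... | c=[0]
create(a): bitmap=FF........ | a=[1] c=[0]
append(a, 1): bitmap=FFF....... | a=[1, 2] c=[0]
append(a, 1): bitmap=FFFF...... | a=[1, 2, 3] c=[0]
append(a, 3): bitmap=FFFFFFF... | a=[1, 2, 3, 4, 5, 6] c=[0]
create(b): bitmap=FFFFFFFF.. | a=[1, 2, 3, 4, 5, 6] b=[7] c=[0]
unlink(b): bitmap=FFFFFFF... | a=[1, 2, 3, 4, 5, 6] c=[0]
create(d): bitmap=FFFFFFFF.. | a=[1, 2, 3, 4, 5, 6] c=[0] d=[7]
append(d, 1): bitmap=FFFFFFFFF. | a=[1, 2, 3, 4, 5, 6] c=[0] d=[7, 8]
unlink(a): bitmap=F......FF. | c=[0] d=[7, 8]
create(a): bitmap=FF.....FF. | a=[1] c=[0] d=[7, 8]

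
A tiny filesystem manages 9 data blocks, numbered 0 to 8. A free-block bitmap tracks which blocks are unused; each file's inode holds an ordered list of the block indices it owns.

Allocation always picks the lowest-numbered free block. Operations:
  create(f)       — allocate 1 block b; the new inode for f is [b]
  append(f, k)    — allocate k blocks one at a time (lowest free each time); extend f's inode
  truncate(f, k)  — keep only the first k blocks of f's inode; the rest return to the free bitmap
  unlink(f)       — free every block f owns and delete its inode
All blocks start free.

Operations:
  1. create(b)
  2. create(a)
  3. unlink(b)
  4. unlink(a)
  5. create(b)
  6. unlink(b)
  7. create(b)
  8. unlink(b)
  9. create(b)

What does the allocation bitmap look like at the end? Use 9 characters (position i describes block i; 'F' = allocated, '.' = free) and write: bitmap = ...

bitmap = F........

create(b): bitmap=F........ | b=[0]
create(a): bitmap=FF....... | a=[1] b=[0]
unlink(b): bitmap=.F....... | a=[1]
unlink(a): bitmap=......... | 
create(b): bitmap=F........ | b=[0]
unlink(b): bitmap=......... | 
create(b): bitmap=F........ | b=[0]
unlink(b): bitmap=......... | 
create(b): bitmap=F........ | b=[0]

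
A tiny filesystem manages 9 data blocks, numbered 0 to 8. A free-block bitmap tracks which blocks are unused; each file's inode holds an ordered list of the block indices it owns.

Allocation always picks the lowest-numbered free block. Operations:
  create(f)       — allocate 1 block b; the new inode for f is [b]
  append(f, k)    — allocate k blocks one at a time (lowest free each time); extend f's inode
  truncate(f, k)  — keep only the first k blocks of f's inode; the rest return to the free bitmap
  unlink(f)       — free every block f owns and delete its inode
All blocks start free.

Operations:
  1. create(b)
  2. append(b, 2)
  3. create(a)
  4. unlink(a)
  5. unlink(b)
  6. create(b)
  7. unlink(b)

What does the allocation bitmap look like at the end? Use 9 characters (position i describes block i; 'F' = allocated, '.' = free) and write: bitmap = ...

[1] create(b) — b=0 (map F........)
[2] append(b, 2) — b=0,1,2 (map FFF......)
[3] create(a) — a=3 b=0,1,2 (map FFFF.....)
[4] unlink(a) — b=0,1,2 (map FFF......)
[5] unlink(b) —  (map .........)
[6] create(b) — b=0 (map F........)
[7] unlink(b) —  (map .........)

bitmap = .........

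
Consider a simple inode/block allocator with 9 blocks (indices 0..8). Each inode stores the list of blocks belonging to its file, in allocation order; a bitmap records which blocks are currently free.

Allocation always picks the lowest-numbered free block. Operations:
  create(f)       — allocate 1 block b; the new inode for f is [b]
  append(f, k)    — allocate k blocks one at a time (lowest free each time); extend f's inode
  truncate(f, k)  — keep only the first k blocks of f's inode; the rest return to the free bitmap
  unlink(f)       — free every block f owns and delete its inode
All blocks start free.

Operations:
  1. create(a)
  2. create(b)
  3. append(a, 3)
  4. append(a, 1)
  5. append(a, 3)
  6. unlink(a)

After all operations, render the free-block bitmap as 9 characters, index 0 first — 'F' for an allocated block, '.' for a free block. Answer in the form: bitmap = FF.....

[1] create(a) — a=0 (map F........)
[2] create(b) — a=0 b=1 (map FF.......)
[3] append(a, 3) — a=0,2,3,4 b=1 (map FFFFF....)
[4] append(a, 1) — a=0,2,3,4,5 b=1 (map FFFFFF...)
[5] append(a, 3) — a=0,2,3,4,5,6,7,8 b=1 (map FFFFFFFFF)
[6] unlink(a) — b=1 (map .F.......)

bitmap = .F.......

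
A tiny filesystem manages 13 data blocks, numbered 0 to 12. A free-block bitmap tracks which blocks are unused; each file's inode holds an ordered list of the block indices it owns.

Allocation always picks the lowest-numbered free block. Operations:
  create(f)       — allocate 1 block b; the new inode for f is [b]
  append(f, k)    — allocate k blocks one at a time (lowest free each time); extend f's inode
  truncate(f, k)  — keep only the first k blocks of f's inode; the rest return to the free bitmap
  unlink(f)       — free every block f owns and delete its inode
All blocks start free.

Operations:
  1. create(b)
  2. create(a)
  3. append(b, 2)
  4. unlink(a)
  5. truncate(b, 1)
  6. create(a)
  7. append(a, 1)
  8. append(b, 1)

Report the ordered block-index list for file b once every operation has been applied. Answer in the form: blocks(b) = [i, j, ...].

[1] create(b) — b=0 (map F............)
[2] create(a) — a=1 b=0 (map FF...........)
[3] append(b, 2) — a=1 b=0,2,3 (map FFFF.........)
[4] unlink(a) — b=0,2,3 (map F.FF.........)
[5] truncate(b, 1) — b=0 (map F............)
[6] create(a) — a=1 b=0 (map FF...........)
[7] append(a, 1) — a=1,2 b=0 (map FFF..........)
[8] append(b, 1) — a=1,2 b=0,3 (map FFFF.........)

blocks(b) = [0, 3]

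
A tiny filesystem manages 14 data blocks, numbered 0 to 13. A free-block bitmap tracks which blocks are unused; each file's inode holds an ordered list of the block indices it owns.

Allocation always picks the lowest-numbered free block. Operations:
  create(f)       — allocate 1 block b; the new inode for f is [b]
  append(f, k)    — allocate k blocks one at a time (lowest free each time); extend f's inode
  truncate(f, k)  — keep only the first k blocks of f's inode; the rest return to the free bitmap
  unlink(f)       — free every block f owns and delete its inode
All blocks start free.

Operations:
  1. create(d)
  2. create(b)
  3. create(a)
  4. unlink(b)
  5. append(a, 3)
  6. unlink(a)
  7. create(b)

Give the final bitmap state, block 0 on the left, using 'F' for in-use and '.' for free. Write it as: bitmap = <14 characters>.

  1. create(d)  ⇒  F.............  {d→[0]}
  2. create(b)  ⇒  FF............  {b→[1]; d→[0]}
  3. create(a)  ⇒  FFF...........  {a→[2]; b→[1]; d→[0]}
  4. unlink(b)  ⇒  F.F...........  {a→[2]; d→[0]}
  5. append(a, 3)  ⇒  FFFFF.........  {a→[2, 1, 3, 4]; d→[0]}
  6. unlink(a)  ⇒  F.............  {d→[0]}
  7. create(b)  ⇒  FF............  {b→[1]; d→[0]}

bitmap = FF............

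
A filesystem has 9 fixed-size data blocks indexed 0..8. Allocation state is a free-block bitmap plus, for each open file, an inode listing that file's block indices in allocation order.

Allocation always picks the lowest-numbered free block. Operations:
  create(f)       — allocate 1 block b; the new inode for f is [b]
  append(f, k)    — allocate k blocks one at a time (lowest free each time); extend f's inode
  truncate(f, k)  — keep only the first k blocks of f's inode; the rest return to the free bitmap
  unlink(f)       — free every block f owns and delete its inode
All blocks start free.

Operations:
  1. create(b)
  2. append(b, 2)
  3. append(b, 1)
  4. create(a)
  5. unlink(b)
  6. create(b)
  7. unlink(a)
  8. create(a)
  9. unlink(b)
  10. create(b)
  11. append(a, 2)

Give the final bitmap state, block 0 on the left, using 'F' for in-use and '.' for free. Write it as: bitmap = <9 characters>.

[1] create(b) — b=0 (map F........)
[2] append(b, 2) — b=0,1,2 (map FFF......)
[3] append(b, 1) — b=0,1,2,3 (map FFFF.....)
[4] create(a) — a=4 b=0,1,2,3 (map FFFFF....)
[5] unlink(b) — a=4 (map ....F....)
[6] create(b) — a=4 b=0 (map F...F....)
[7] unlink(a) — b=0 (map F........)
[8] create(a) — a=1 b=0 (map FF.......)
[9] unlink(b) — a=1 (map .F.......)
[10] create(b) — a=1 b=0 (map FF.......)
[11] append(a, 2) — a=1,2,3 b=0 (map FFFF.....)

bitmap = FFFF.....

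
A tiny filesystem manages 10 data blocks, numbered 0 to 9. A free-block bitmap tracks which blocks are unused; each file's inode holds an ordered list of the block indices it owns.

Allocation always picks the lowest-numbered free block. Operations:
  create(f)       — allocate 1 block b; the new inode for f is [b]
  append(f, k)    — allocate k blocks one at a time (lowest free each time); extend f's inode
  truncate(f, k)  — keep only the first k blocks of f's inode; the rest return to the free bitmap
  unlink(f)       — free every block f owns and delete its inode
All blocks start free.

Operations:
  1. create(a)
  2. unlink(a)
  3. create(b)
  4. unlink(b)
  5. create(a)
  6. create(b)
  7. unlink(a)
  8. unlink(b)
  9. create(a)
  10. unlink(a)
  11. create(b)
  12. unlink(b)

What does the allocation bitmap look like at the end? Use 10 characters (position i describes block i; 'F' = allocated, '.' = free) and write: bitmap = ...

bitmap = ..........

after create(a) → a:[0]  free=[F.........]
after unlink(a) →   free=[..........]
after create(b) → b:[0]  free=[F.........]
after unlink(b) →   free=[..........]
after create(a) → a:[0]  free=[F.........]
after create(b) → a:[0], b:[1]  free=[FF........]
after unlink(a) → b:[1]  free=[.F........]
after unlink(b) →   free=[..........]
after create(a) → a:[0]  free=[F.........]
after unlink(a) →   free=[..........]
after create(b) → b:[0]  free=[F.........]
after unlink(b) →   free=[..........]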